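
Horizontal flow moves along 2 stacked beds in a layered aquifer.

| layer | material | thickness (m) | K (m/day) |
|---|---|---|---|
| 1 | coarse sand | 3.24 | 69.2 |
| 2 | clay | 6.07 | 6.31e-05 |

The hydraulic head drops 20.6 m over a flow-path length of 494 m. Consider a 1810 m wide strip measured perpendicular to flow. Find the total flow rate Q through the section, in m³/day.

Flow is parallel to layering, so each bed carries its own Darcy discharge and the transmissivities add.
Σ(K_i·b_i) = 69.2×3.24 + 6.31e-05×6.07 = 224.2 m²/day.
Hydraulic gradient i = Δh / L = 20.6 / 494 = 0.04170.
Q = Σ(K_i·b_i) · W · i = 224.2 × 1810 × 0.04170 = 16923 m³/day.

16900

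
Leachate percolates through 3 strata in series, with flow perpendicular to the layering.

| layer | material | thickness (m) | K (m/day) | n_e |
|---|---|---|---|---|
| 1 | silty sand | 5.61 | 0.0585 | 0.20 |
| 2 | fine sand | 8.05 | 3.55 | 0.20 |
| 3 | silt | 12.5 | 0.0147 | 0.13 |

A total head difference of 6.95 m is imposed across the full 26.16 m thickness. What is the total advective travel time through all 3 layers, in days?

595

With flow normal to the layers, continuity requires the same specific discharge q through every layer.
Σ(b_i/K_i) = 5.61/0.0585 + 8.05/3.55 + 12.5/0.0147 = 948.5 d.
q = Δh / Σ(b_i/K_i) = 6.95 / 948.5 = 0.007327 m/day.
In each layer the seepage velocity is v_i = q/n_i, so the layer transit time is t_i = b_i·n_i / q:
  layer 1 (silty sand): t_1 = 5.61 × 0.20 / 0.007327 = 153.1 d
  layer 2 (fine sand): t_2 = 8.05 × 0.20 / 0.007327 = 219.7 d
  layer 3 (silt): t_3 = 12.5 × 0.13 / 0.007327 = 221.8 d
Total t = Σ t_i = 594.6 days.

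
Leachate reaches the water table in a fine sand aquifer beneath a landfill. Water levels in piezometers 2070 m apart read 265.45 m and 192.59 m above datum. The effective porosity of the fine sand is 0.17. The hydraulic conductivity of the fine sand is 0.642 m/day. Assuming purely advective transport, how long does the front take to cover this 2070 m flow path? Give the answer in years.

Hydraulic gradient i = (265.45 − 192.59) / 2070 = 72.86 / 2070 = 0.03520.
Darcy flux q = K · i = 0.6420 × 0.03520 = 0.02260 m/day.
Seepage velocity v = q / n_e = 0.02260 / 0.17 = 0.1329 m/day.
Travel time t = L / v = 2070 / 0.1329 = 15573 days = 42.64 years.

42.6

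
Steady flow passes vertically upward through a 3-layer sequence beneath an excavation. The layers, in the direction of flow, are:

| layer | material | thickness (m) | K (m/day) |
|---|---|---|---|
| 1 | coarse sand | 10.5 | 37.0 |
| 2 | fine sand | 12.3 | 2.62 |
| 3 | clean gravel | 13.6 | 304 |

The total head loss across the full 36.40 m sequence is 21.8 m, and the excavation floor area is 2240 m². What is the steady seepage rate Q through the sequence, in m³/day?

Flow is perpendicular to layering, so the layers act in series and the equivalent K is the thickness-weighted harmonic mean.
Total thickness L = 10.5 + 12.3 + 13.6 = 36.40 m.
Σ(b_i/K_i) = 10.5/37.0 + 12.3/2.62 + 13.6/304 = 5.023 d.
K_eq = L / Σ(b_i/K_i) = 36.40 / 5.023 = 7.246 m/day.
Q = K_eq · A · (Δh/L) = 7.246 × 2240 × (21.8/36.40) = 9721 m³/day.

9720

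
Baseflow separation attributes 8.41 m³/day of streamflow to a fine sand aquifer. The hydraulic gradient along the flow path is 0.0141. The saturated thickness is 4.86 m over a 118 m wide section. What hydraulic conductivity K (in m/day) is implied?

Cross-sectional area A = 118 × 4.86 = 573.5 m².
Hydraulic gradient i = 0.0141.
From Q = K·A·i, K = Q / (A·i) = 8.41 / (573.5 × 0.01410) = 1.040 m/day.

1.04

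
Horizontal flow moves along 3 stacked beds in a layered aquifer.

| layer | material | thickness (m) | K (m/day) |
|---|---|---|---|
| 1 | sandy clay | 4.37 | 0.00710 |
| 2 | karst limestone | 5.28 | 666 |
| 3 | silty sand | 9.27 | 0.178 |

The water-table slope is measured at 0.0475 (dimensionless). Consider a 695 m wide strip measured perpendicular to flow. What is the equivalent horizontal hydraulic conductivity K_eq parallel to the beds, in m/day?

Flow is parallel to layering, so each bed carries its own Darcy discharge and the transmissivities add.
Σ(K_i·b_i) = 0.00710×4.37 + 666×5.28 + 0.178×9.27 = 3518 m²/day.
Total thickness b = 18.92 m, so K_eq = Σ(K_i·b_i)/b = 185.9 m/day.

186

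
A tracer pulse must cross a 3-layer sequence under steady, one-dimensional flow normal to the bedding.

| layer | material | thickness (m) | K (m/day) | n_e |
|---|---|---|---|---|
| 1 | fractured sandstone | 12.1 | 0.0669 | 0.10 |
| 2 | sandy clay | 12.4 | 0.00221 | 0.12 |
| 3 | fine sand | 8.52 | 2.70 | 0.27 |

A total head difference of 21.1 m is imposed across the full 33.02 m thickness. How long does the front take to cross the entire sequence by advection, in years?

3.76

With flow normal to the layers, continuity requires the same specific discharge q through every layer.
Σ(b_i/K_i) = 12.1/0.0669 + 12.4/0.00221 + 8.52/2.70 = 5795 d.
q = Δh / Σ(b_i/K_i) = 21.1 / 5795 = 0.003641 m/day.
In each layer the seepage velocity is v_i = q/n_i, so the layer transit time is t_i = b_i·n_i / q:
  layer 1 (fractured sandstone): t_1 = 12.1 × 0.10 / 0.003641 = 332.3 d
  layer 2 (sandy clay): t_2 = 12.4 × 0.12 / 0.003641 = 408.7 d
  layer 3 (fine sand): t_3 = 8.52 × 0.27 / 0.003641 = 631.8 d
Total t = Σ t_i = 1373 days = 3.758 years.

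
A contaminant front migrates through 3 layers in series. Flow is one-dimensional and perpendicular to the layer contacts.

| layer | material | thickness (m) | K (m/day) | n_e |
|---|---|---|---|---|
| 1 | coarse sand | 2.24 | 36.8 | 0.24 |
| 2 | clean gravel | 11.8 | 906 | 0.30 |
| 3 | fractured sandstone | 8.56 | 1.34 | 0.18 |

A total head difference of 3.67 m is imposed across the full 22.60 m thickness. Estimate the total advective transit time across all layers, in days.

With flow normal to the layers, continuity requires the same specific discharge q through every layer.
Σ(b_i/K_i) = 2.24/36.8 + 11.8/906 + 8.56/1.34 = 6.462 d.
q = Δh / Σ(b_i/K_i) = 3.67 / 6.462 = 0.5679 m/day.
In each layer the seepage velocity is v_i = q/n_i, so the layer transit time is t_i = b_i·n_i / q:
  layer 1 (coarse sand): t_1 = 2.24 × 0.24 / 0.5679 = 0.9466 d
  layer 2 (clean gravel): t_2 = 11.8 × 0.30 / 0.5679 = 6.233 d
  layer 3 (fractured sandstone): t_3 = 8.56 × 0.18 / 0.5679 = 2.713 d
Total t = Σ t_i = 9.893 days.

9.89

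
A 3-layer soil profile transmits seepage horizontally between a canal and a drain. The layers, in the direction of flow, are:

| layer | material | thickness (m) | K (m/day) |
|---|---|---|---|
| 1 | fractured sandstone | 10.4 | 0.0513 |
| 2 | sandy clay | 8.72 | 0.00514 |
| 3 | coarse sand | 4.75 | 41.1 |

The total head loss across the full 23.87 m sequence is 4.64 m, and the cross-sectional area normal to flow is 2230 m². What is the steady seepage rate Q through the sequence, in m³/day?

5.45

Flow is perpendicular to layering, so the layers act in series and the equivalent K is the thickness-weighted harmonic mean.
Total thickness L = 10.4 + 8.72 + 4.75 = 23.87 m.
Σ(b_i/K_i) = 10.4/0.0513 + 8.72/0.00514 + 4.75/41.1 = 1899 d.
K_eq = L / Σ(b_i/K_i) = 23.87 / 1899 = 0.01257 m/day.
Q = K_eq · A · (Δh/L) = 0.01257 × 2230 × (4.64/23.87) = 5.448 m³/day.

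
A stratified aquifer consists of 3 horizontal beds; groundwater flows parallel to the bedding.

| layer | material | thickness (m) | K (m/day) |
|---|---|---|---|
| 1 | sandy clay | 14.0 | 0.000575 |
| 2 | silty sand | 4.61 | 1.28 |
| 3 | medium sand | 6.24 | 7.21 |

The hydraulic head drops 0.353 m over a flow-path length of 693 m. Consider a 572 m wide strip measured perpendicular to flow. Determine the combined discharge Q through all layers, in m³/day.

14.8

Flow is parallel to layering, so each bed carries its own Darcy discharge and the transmissivities add.
Σ(K_i·b_i) = 0.000575×14.0 + 1.28×4.61 + 7.21×6.24 = 50.90 m²/day.
Hydraulic gradient i = Δh / L = 0.353 / 693 = 0.0005094.
Q = Σ(K_i·b_i) · W · i = 50.90 × 572 × 0.0005094 = 14.83 m³/day.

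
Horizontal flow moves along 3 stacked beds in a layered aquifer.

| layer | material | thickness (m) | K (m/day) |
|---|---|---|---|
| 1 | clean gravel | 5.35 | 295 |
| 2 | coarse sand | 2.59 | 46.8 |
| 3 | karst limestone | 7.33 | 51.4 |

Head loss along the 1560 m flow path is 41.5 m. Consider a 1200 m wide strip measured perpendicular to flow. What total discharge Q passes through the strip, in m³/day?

Flow is parallel to layering, so each bed carries its own Darcy discharge and the transmissivities add.
Σ(K_i·b_i) = 295×5.35 + 46.8×2.59 + 51.4×7.33 = 2076 m²/day.
Hydraulic gradient i = Δh / L = 41.5 / 1560 = 0.02660.
Q = Σ(K_i·b_i) · W · i = 2076 × 1200 × 0.02660 = 66279 m³/day.

66300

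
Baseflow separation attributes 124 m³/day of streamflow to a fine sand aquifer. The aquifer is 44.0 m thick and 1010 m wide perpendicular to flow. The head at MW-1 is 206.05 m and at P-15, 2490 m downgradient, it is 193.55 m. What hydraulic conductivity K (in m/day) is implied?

Cross-sectional area A = 1010 × 44.0 = 44440 m².
Hydraulic gradient i = (206.05 − 193.55) / 2490 = 12.5 / 2490 = 0.005020.
From Q = K·A·i, K = Q / (A·i) = 124 / (44440 × 0.005020) = 0.5558 m/day.

0.556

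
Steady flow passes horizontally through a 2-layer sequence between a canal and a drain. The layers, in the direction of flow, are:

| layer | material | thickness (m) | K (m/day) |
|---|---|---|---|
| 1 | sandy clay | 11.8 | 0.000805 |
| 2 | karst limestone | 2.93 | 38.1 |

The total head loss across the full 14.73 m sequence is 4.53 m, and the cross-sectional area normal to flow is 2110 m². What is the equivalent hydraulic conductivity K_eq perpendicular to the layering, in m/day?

0.00100

Flow is perpendicular to layering, so the layers act in series and the equivalent K is the thickness-weighted harmonic mean.
Total thickness L = 11.8 + 2.93 = 14.73 m.
Σ(b_i/K_i) = 11.8/0.000805 + 2.93/38.1 = 14658 d.
K_eq = L / Σ(b_i/K_i) = 14.73 / 14658 = 0.001005 m/day.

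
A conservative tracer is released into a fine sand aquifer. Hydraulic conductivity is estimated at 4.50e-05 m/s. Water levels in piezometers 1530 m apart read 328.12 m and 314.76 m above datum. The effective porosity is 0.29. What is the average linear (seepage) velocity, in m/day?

Convert K: 4.50e-05 m/s × 86400 = 3.888 m/day.
Hydraulic gradient i = (328.12 − 314.76) / 1530 = 13.36 / 1530 = 0.008732.
Darcy flux q = K · i = 3.888 × 0.008732 = 0.03395 m/day.
Seepage velocity v = q / n_e = 0.03395 / 0.29 = 0.1171 m/day.

0.117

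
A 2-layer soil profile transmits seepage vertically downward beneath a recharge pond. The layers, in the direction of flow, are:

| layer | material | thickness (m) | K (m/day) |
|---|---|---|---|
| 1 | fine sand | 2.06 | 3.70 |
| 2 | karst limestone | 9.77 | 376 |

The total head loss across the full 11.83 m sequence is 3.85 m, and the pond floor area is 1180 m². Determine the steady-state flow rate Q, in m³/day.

Flow is perpendicular to layering, so the layers act in series and the equivalent K is the thickness-weighted harmonic mean.
Total thickness L = 2.06 + 9.77 = 11.83 m.
Σ(b_i/K_i) = 2.06/3.70 + 9.77/376 = 0.5827 d.
K_eq = L / Σ(b_i/K_i) = 11.83 / 0.5827 = 20.30 m/day.
Q = K_eq · A · (Δh/L) = 20.30 × 1180 × (3.85/11.83) = 7796 m³/day.

7800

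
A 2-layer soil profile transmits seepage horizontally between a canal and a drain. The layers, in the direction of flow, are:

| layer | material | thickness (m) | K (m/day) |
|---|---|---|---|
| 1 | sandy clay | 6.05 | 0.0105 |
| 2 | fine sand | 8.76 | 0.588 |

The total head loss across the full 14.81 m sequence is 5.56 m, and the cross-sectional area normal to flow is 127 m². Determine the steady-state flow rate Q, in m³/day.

Flow is perpendicular to layering, so the layers act in series and the equivalent K is the thickness-weighted harmonic mean.
Total thickness L = 6.05 + 8.76 = 14.81 m.
Σ(b_i/K_i) = 6.05/0.0105 + 8.76/0.588 = 591.1 d.
K_eq = L / Σ(b_i/K_i) = 14.81 / 591.1 = 0.02506 m/day.
Q = K_eq · A · (Δh/L) = 0.02506 × 127 × (5.56/14.81) = 1.195 m³/day.

1.19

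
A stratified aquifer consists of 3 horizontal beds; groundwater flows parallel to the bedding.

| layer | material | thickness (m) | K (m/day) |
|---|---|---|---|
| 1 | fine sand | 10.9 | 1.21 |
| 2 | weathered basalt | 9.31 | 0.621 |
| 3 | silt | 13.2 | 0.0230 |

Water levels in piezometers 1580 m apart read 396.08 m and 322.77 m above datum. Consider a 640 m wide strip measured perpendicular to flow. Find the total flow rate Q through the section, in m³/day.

572

Flow is parallel to layering, so each bed carries its own Darcy discharge and the transmissivities add.
Σ(K_i·b_i) = 1.21×10.9 + 0.621×9.31 + 0.0230×13.2 = 19.27 m²/day.
Hydraulic gradient i = (396.08 − 322.77) / 1580 = 73.31 / 1580 = 0.04640.
Q = Σ(K_i·b_i) · W · i = 19.27 × 640 × 0.04640 = 572.3 m³/day.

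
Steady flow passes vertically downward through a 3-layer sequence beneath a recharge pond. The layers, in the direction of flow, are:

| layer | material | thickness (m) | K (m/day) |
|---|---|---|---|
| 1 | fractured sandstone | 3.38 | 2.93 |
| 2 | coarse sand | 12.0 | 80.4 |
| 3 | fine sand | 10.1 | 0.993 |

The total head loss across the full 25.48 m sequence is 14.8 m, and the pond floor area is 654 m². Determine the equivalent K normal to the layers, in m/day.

Flow is perpendicular to layering, so the layers act in series and the equivalent K is the thickness-weighted harmonic mean.
Total thickness L = 3.38 + 12.0 + 10.1 = 25.48 m.
Σ(b_i/K_i) = 3.38/2.93 + 12.0/80.4 + 10.1/0.993 = 11.47 d.
K_eq = L / Σ(b_i/K_i) = 25.48 / 11.47 = 2.221 m/day.

2.22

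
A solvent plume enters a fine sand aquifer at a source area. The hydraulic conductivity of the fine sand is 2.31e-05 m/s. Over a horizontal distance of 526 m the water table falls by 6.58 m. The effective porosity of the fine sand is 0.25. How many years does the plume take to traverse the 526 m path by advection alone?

Convert K: 2.31e-05 m/s × 86400 = 1.996 m/day.
Hydraulic gradient i = Δh / L = 6.58 / 526 = 0.01251.
Darcy flux q = K · i = 1.996 × 0.01251 = 0.02497 m/day.
Seepage velocity v = q / n_e = 0.02497 / 0.25 = 0.09987 m/day.
Travel time t = L / v = 526 / 0.09987 = 5267 days = 14.42 years.

14.4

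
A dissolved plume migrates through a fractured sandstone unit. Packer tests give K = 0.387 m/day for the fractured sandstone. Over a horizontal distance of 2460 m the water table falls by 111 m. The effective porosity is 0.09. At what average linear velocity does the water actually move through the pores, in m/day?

0.194

Hydraulic gradient i = Δh / L = 111 / 2460 = 0.04512.
Darcy flux q = K · i = 0.3870 × 0.04512 = 0.01746 m/day.
Seepage velocity v = q / n_e = 0.01746 / 0.09 = 0.1940 m/day.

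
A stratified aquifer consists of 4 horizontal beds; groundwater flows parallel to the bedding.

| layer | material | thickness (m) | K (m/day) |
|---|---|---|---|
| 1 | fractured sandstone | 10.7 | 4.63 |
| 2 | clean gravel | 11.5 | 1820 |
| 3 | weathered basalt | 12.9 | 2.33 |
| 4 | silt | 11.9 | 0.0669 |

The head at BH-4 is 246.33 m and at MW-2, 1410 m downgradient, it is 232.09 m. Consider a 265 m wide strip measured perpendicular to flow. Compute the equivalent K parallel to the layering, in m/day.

447

Flow is parallel to layering, so each bed carries its own Darcy discharge and the transmissivities add.
Σ(K_i·b_i) = 4.63×10.7 + 1820×11.5 + 2.33×12.9 + 0.0669×11.9 = 21010 m²/day.
Total thickness b = 47.00 m, so K_eq = Σ(K_i·b_i)/b = 447.0 m/day.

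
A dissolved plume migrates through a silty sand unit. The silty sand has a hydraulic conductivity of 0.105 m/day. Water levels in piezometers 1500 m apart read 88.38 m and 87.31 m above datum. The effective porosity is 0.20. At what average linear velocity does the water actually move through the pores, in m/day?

0.000374

Hydraulic gradient i = (88.38 − 87.31) / 1500 = 1.07 / 1500 = 0.0007133.
Darcy flux q = K · i = 0.1050 × 0.0007133 = 7.490e-05 m/day.
Seepage velocity v = q / n_e = 7.490e-05 / 0.20 = 0.0003745 m/day.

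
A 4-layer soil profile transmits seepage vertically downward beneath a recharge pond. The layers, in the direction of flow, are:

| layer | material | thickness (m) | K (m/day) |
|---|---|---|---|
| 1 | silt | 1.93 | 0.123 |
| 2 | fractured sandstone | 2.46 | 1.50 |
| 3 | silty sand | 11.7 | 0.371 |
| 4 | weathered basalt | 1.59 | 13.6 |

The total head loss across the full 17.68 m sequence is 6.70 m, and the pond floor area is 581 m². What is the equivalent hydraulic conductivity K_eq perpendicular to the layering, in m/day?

Flow is perpendicular to layering, so the layers act in series and the equivalent K is the thickness-weighted harmonic mean.
Total thickness L = 1.93 + 2.46 + 11.7 + 1.59 = 17.68 m.
Σ(b_i/K_i) = 1.93/0.123 + 2.46/1.50 + 11.7/0.371 + 1.59/13.6 = 48.98 d.
K_eq = L / Σ(b_i/K_i) = 17.68 / 48.98 = 0.3609 m/day.

0.361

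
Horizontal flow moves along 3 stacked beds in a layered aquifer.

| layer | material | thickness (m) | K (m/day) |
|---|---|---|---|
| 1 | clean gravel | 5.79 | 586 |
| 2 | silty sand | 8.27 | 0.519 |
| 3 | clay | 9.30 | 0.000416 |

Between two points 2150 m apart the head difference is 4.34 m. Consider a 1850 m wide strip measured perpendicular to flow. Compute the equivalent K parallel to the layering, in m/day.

145

Flow is parallel to layering, so each bed carries its own Darcy discharge and the transmissivities add.
Σ(K_i·b_i) = 586×5.79 + 0.519×8.27 + 0.000416×9.30 = 3397 m²/day.
Total thickness b = 23.36 m, so K_eq = Σ(K_i·b_i)/b = 145.4 m/day.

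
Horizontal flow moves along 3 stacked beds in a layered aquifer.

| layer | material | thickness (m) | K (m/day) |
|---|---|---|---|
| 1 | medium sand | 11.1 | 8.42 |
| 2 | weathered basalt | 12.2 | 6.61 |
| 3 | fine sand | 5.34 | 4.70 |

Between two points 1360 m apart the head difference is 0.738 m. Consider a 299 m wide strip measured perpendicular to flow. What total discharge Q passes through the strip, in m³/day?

Flow is parallel to layering, so each bed carries its own Darcy discharge and the transmissivities add.
Σ(K_i·b_i) = 8.42×11.1 + 6.61×12.2 + 4.70×5.34 = 199.2 m²/day.
Hydraulic gradient i = Δh / L = 0.738 / 1360 = 0.0005426.
Q = Σ(K_i·b_i) · W · i = 199.2 × 299 × 0.0005426 = 32.32 m³/day.

32.3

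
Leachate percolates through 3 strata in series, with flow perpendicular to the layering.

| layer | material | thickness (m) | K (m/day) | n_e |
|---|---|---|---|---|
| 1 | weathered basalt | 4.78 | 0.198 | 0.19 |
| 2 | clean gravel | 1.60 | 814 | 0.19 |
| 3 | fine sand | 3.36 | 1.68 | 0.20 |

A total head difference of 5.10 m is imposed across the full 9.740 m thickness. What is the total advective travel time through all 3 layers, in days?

9.66

With flow normal to the layers, continuity requires the same specific discharge q through every layer.
Σ(b_i/K_i) = 4.78/0.198 + 1.60/814 + 3.36/1.68 = 26.14 d.
q = Δh / Σ(b_i/K_i) = 5.10 / 26.14 = 0.1951 m/day.
In each layer the seepage velocity is v_i = q/n_i, so the layer transit time is t_i = b_i·n_i / q:
  layer 1 (weathered basalt): t_1 = 4.78 × 0.19 / 0.1951 = 4.656 d
  layer 2 (clean gravel): t_2 = 1.60 × 0.19 / 0.1951 = 1.558 d
  layer 3 (fine sand): t_3 = 3.36 × 0.20 / 0.1951 = 3.445 d
Total t = Σ t_i = 9.659 days.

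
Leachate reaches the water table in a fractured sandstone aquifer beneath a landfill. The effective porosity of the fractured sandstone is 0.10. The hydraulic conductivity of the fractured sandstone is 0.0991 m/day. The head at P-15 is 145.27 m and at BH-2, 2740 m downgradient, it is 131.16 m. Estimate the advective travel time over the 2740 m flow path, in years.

1470

Hydraulic gradient i = (145.27 − 131.16) / 2740 = 14.11 / 2740 = 0.005150.
Darcy flux q = K · i = 0.09910 × 0.005150 = 0.0005103 m/day.
Seepage velocity v = q / n_e = 0.0005103 / 0.10 = 0.005103 m/day.
Travel time t = L / v = 2740 / 0.005103 = 5.369e+05 days = 1470 years.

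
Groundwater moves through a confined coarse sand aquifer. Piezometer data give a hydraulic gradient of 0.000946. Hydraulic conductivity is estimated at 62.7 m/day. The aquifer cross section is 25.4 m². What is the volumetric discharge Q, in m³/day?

Hydraulic gradient i = 0.000946.
Darcy's law: Q = K · A · i = 62.70 × 25.40 × 0.0009460 = 1.507 m³/day.

1.51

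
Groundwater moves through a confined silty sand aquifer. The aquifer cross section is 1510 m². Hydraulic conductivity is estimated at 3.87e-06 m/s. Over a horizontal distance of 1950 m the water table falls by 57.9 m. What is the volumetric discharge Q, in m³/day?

Convert K: 3.87e-06 m/s × 86400 = 0.3344 m/day.
Hydraulic gradient i = Δh / L = 57.9 / 1950 = 0.02969.
Darcy's law: Q = K · A · i = 0.3344 × 1510 × 0.02969 = 14.99 m³/day.

15.0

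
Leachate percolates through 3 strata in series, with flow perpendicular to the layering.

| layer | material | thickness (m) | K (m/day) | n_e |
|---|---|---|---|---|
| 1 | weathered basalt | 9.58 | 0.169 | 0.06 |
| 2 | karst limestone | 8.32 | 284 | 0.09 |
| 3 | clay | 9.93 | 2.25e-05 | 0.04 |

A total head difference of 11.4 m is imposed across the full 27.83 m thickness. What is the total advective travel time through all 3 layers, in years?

182

With flow normal to the layers, continuity requires the same specific discharge q through every layer.
Σ(b_i/K_i) = 9.58/0.169 + 8.32/284 + 9.93/2.25e-05 = 4.414e+05 d.
q = Δh / Σ(b_i/K_i) = 11.4 / 4.414e+05 = 2.583e-05 m/day.
In each layer the seepage velocity is v_i = q/n_i, so the layer transit time is t_i = b_i·n_i / q:
  layer 1 (weathered basalt): t_1 = 9.58 × 0.06 / 2.583e-05 = 22255 d
  layer 2 (karst limestone): t_2 = 8.32 × 0.09 / 2.583e-05 = 28992 d
  layer 3 (clay): t_3 = 9.93 × 0.04 / 2.583e-05 = 15379 d
Total t = Σ t_i = 66627 days = 182.4 years.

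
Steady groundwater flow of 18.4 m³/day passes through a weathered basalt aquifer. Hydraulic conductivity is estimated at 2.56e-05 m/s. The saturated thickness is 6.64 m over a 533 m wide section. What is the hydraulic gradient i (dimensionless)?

0.00235

Convert K: 2.56e-05 m/s × 86400 = 2.212 m/day.
Cross-sectional area A = 533 × 6.64 = 3539 m².
From Q = K·A·i, i = Q / (K·A) = 18.4 / (2.212 × 3539) = 0.002351.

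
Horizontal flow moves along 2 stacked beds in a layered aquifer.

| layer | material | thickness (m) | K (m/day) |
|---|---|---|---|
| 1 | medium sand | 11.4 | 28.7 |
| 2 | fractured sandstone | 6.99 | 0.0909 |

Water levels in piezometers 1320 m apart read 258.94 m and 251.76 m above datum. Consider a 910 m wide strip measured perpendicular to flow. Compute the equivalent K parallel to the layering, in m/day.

Flow is parallel to layering, so each bed carries its own Darcy discharge and the transmissivities add.
Σ(K_i·b_i) = 28.7×11.4 + 0.0909×6.99 = 327.8 m²/day.
Total thickness b = 18.39 m, so K_eq = Σ(K_i·b_i)/b = 17.83 m/day.

17.8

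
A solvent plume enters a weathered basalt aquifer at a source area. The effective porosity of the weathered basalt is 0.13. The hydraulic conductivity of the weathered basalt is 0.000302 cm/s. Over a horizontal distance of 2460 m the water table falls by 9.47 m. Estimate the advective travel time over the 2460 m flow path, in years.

872

Convert K: 0.000302 cm/s × 864 = 0.2609 m/day.
Hydraulic gradient i = Δh / L = 9.47 / 2460 = 0.003850.
Darcy flux q = K · i = 0.2609 × 0.003850 = 0.001004 m/day.
Seepage velocity v = q / n_e = 0.001004 / 0.13 = 0.007727 m/day.
Travel time t = L / v = 2460 / 0.007727 = 3.184e+05 days = 871.7 years.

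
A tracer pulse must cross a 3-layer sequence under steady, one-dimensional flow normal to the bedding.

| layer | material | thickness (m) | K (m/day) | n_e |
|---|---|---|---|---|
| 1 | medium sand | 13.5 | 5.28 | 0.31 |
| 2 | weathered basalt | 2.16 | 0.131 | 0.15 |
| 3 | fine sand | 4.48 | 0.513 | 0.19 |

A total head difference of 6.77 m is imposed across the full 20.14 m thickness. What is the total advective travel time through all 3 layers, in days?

22.0

With flow normal to the layers, continuity requires the same specific discharge q through every layer.
Σ(b_i/K_i) = 13.5/5.28 + 2.16/0.131 + 4.48/0.513 = 27.78 d.
q = Δh / Σ(b_i/K_i) = 6.77 / 27.78 = 0.2437 m/day.
In each layer the seepage velocity is v_i = q/n_i, so the layer transit time is t_i = b_i·n_i / q:
  layer 1 (medium sand): t_1 = 13.5 × 0.31 / 0.2437 = 17.17 d
  layer 2 (weathered basalt): t_2 = 2.16 × 0.15 / 0.2437 = 1.329 d
  layer 3 (fine sand): t_3 = 4.48 × 0.19 / 0.2437 = 3.493 d
Total t = Σ t_i = 21.99 days.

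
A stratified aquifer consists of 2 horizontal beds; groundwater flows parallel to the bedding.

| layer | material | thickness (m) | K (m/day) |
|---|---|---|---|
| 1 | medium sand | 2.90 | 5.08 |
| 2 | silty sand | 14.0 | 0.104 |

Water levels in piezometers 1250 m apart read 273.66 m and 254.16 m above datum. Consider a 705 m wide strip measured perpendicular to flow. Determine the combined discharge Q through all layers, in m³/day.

178

Flow is parallel to layering, so each bed carries its own Darcy discharge and the transmissivities add.
Σ(K_i·b_i) = 5.08×2.90 + 0.104×14.0 = 16.19 m²/day.
Hydraulic gradient i = (273.66 − 254.16) / 1250 = 19.5 / 1250 = 0.01560.
Q = Σ(K_i·b_i) · W · i = 16.19 × 705 × 0.01560 = 178.0 m³/day.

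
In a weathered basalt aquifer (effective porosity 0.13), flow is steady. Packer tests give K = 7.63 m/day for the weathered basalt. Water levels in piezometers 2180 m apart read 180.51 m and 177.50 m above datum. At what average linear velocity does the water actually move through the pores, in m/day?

Hydraulic gradient i = (180.51 − 177.50) / 2180 = 3.01 / 2180 = 0.001381.
Darcy flux q = K · i = 7.630 × 0.001381 = 0.01053 m/day.
Seepage velocity v = q / n_e = 0.01053 / 0.13 = 0.08104 m/day.

0.0810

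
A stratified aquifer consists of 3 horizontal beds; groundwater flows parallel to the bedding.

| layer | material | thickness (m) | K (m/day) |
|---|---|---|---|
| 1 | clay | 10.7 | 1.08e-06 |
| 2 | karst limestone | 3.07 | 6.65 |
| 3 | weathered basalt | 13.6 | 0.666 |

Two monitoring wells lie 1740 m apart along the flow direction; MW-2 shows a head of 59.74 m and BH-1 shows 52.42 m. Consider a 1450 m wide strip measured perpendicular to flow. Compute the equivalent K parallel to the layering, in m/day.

Flow is parallel to layering, so each bed carries its own Darcy discharge and the transmissivities add.
Σ(K_i·b_i) = 1.08e-06×10.7 + 6.65×3.07 + 0.666×13.6 = 29.47 m²/day.
Total thickness b = 27.37 m, so K_eq = Σ(K_i·b_i)/b = 1.077 m/day.

1.08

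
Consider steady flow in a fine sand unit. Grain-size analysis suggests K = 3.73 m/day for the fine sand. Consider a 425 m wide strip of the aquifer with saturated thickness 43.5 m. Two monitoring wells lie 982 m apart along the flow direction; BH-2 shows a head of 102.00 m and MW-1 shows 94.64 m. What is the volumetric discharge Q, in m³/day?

Cross-sectional area A = 425 × 43.5 = 18488 m².
Hydraulic gradient i = (102.00 − 94.64) / 982 = 7.36 / 982 = 0.007495.
Darcy's law: Q = K · A · i = 3.730 × 18488 × 0.007495 = 516.8 m³/day.

517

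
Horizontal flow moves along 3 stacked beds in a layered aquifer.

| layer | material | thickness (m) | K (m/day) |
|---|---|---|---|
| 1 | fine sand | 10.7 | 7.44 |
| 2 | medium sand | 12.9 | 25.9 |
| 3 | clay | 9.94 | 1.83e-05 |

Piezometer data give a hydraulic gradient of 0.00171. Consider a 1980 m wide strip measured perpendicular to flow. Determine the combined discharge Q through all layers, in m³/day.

Flow is parallel to layering, so each bed carries its own Darcy discharge and the transmissivities add.
Σ(K_i·b_i) = 7.44×10.7 + 25.9×12.9 + 1.83e-05×9.94 = 413.7 m²/day.
Hydraulic gradient i = 0.00171.
Q = Σ(K_i·b_i) · W · i = 413.7 × 1980 × 0.001710 = 1401 m³/day.

1400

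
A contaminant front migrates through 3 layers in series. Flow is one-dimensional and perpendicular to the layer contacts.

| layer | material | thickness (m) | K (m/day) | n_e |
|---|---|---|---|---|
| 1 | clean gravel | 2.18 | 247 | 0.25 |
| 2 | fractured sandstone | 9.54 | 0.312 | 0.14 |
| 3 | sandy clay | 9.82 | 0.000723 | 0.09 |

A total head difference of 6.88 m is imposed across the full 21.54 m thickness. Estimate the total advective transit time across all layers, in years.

With flow normal to the layers, continuity requires the same specific discharge q through every layer.
Σ(b_i/K_i) = 2.18/247 + 9.54/0.312 + 9.82/0.000723 = 13613 d.
q = Δh / Σ(b_i/K_i) = 6.88 / 13613 = 0.0005054 m/day.
In each layer the seepage velocity is v_i = q/n_i, so the layer transit time is t_i = b_i·n_i / q:
  layer 1 (clean gravel): t_1 = 2.18 × 0.25 / 0.0005054 = 1078 d
  layer 2 (fractured sandstone): t_2 = 9.54 × 0.14 / 0.0005054 = 2643 d
  layer 3 (sandy clay): t_3 = 9.82 × 0.09 / 0.0005054 = 1749 d
Total t = Σ t_i = 5470 days = 14.98 years.

15.0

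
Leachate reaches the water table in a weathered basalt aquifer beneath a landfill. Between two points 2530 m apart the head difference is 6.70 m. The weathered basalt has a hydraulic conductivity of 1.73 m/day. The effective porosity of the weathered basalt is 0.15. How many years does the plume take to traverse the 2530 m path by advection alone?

227

Hydraulic gradient i = Δh / L = 6.70 / 2530 = 0.002648.
Darcy flux q = K · i = 1.730 × 0.002648 = 0.004581 m/day.
Seepage velocity v = q / n_e = 0.004581 / 0.15 = 0.03054 m/day.
Travel time t = L / v = 2530 / 0.03054 = 82835 days = 226.8 years.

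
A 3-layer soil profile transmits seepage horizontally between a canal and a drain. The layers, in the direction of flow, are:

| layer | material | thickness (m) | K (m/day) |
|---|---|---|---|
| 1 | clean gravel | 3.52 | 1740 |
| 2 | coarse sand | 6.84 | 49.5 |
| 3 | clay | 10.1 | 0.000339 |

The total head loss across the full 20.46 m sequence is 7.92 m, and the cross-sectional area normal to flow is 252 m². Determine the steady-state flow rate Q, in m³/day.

0.0670

Flow is perpendicular to layering, so the layers act in series and the equivalent K is the thickness-weighted harmonic mean.
Total thickness L = 3.52 + 6.84 + 10.1 = 20.46 m.
Σ(b_i/K_i) = 3.52/1740 + 6.84/49.5 + 10.1/0.000339 = 29794 d.
K_eq = L / Σ(b_i/K_i) = 20.46 / 29794 = 0.0006867 m/day.
Q = K_eq · A · (Δh/L) = 0.0006867 × 252 × (7.92/20.46) = 0.06699 m³/day.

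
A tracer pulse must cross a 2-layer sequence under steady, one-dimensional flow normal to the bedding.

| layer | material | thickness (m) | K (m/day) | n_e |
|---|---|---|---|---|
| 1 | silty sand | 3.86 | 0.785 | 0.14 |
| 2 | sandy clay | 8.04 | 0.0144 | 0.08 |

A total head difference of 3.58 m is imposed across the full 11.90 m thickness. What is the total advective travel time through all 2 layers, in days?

186

With flow normal to the layers, continuity requires the same specific discharge q through every layer.
Σ(b_i/K_i) = 3.86/0.785 + 8.04/0.0144 = 563.3 d.
q = Δh / Σ(b_i/K_i) = 3.58 / 563.3 = 0.006356 m/day.
In each layer the seepage velocity is v_i = q/n_i, so the layer transit time is t_i = b_i·n_i / q:
  layer 1 (silty sand): t_1 = 3.86 × 0.14 / 0.006356 = 85.02 d
  layer 2 (sandy clay): t_2 = 8.04 × 0.08 / 0.006356 = 101.2 d
Total t = Σ t_i = 186.2 days.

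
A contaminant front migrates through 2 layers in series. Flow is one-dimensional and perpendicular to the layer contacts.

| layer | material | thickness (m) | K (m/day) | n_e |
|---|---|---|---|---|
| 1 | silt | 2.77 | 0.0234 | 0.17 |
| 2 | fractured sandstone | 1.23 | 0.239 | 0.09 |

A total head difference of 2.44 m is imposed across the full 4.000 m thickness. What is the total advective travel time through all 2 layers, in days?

With flow normal to the layers, continuity requires the same specific discharge q through every layer.
Σ(b_i/K_i) = 2.77/0.0234 + 1.23/0.239 = 123.5 d.
q = Δh / Σ(b_i/K_i) = 2.44 / 123.5 = 0.01975 m/day.
In each layer the seepage velocity is v_i = q/n_i, so the layer transit time is t_i = b_i·n_i / q:
  layer 1 (silt): t_1 = 2.77 × 0.17 / 0.01975 = 23.84 d
  layer 2 (fractured sandstone): t_2 = 1.23 × 0.09 / 0.01975 = 5.604 d
Total t = Σ t_i = 29.44 days.

29.4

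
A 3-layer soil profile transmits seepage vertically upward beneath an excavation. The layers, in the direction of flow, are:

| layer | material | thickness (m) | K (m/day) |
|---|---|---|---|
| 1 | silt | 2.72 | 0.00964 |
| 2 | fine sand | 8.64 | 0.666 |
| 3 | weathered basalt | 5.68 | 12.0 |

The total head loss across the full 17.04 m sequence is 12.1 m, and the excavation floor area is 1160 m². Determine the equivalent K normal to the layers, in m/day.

0.0576

Flow is perpendicular to layering, so the layers act in series and the equivalent K is the thickness-weighted harmonic mean.
Total thickness L = 2.72 + 8.64 + 5.68 = 17.04 m.
Σ(b_i/K_i) = 2.72/0.00964 + 8.64/0.666 + 5.68/12.0 = 295.6 d.
K_eq = L / Σ(b_i/K_i) = 17.04 / 295.6 = 0.05764 m/day.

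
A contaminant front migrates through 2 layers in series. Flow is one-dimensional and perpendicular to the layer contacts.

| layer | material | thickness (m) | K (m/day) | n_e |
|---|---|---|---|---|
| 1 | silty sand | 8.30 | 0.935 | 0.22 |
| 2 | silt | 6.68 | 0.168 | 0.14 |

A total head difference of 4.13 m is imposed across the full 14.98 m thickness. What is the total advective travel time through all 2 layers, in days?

With flow normal to the layers, continuity requires the same specific discharge q through every layer.
Σ(b_i/K_i) = 8.30/0.935 + 6.68/0.168 = 48.64 d.
q = Δh / Σ(b_i/K_i) = 4.13 / 48.64 = 0.08491 m/day.
In each layer the seepage velocity is v_i = q/n_i, so the layer transit time is t_i = b_i·n_i / q:
  layer 1 (silty sand): t_1 = 8.30 × 0.22 / 0.08491 = 21.50 d
  layer 2 (silt): t_2 = 6.68 × 0.14 / 0.08491 = 11.01 d
Total t = Σ t_i = 32.52 days.

32.5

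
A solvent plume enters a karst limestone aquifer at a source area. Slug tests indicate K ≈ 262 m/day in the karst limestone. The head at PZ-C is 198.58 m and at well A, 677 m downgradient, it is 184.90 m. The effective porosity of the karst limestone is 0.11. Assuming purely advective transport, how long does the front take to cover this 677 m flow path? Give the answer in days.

Hydraulic gradient i = (198.58 − 184.90) / 677 = 13.68 / 677 = 0.02021.
Darcy flux q = K · i = 262.0 × 0.02021 = 5.294 m/day.
Seepage velocity v = q / n_e = 5.294 / 0.11 = 48.13 m/day.
Travel time t = L / v = 677 / 48.13 = 14.07 days.

14.1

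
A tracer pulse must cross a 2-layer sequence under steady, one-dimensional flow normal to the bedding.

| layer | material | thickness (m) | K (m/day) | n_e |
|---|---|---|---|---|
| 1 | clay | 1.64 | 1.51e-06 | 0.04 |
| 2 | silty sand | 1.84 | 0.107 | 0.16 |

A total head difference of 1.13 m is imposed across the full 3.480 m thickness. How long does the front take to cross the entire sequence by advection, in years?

947

With flow normal to the layers, continuity requires the same specific discharge q through every layer.
Σ(b_i/K_i) = 1.64/1.51e-06 + 1.84/0.107 = 1.086e+06 d.
q = Δh / Σ(b_i/K_i) = 1.13 / 1.086e+06 = 1.040e-06 m/day.
In each layer the seepage velocity is v_i = q/n_i, so the layer transit time is t_i = b_i·n_i / q:
  layer 1 (clay): t_1 = 1.64 × 0.04 / 1.040e-06 = 63052 d
  layer 2 (silty sand): t_2 = 1.84 × 0.16 / 1.040e-06 = 2.830e+05 d
Total t = Σ t_i = 3.460e+05 days = 947.3 years.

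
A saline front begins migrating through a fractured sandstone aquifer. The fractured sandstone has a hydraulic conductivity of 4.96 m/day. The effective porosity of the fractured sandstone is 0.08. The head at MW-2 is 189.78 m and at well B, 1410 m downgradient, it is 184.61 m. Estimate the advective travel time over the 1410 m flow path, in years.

Hydraulic gradient i = (189.78 − 184.61) / 1410 = 5.17 / 1410 = 0.003667.
Darcy flux q = K · i = 4.960 × 0.003667 = 0.01819 m/day.
Seepage velocity v = q / n_e = 0.01819 / 0.08 = 0.2273 m/day.
Travel time t = L / v = 1410 / 0.2273 = 6202 days = 16.98 years.

17.0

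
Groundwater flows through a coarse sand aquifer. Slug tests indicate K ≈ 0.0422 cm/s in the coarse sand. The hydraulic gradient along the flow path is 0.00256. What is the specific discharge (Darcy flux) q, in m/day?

0.0933

Convert K: 0.0422 cm/s × 864 = 36.46 m/day.
Hydraulic gradient i = 0.00256.
Specific discharge q = K · i = 36.46 × 0.002560 = 0.09334 m/day.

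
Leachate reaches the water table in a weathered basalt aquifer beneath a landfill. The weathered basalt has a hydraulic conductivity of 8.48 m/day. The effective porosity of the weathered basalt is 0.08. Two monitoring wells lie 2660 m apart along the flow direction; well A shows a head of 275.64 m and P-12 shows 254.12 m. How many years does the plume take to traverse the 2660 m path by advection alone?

Hydraulic gradient i = (275.64 − 254.12) / 2660 = 21.52 / 2660 = 0.008090.
Darcy flux q = K · i = 8.480 × 0.008090 = 0.06861 m/day.
Seepage velocity v = q / n_e = 0.06861 / 0.08 = 0.8576 m/day.
Travel time t = L / v = 2660 / 0.8576 = 3102 days = 8.492 years.

8.49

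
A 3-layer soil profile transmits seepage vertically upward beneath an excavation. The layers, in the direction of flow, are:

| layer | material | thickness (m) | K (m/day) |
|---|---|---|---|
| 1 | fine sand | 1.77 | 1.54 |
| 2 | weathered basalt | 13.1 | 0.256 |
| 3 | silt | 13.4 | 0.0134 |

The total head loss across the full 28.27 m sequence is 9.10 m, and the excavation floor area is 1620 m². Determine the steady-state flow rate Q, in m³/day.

Flow is perpendicular to layering, so the layers act in series and the equivalent K is the thickness-weighted harmonic mean.
Total thickness L = 1.77 + 13.1 + 13.4 = 28.27 m.
Σ(b_i/K_i) = 1.77/1.54 + 13.1/0.256 + 13.4/0.0134 = 1052 d.
K_eq = L / Σ(b_i/K_i) = 28.27 / 1052 = 0.02686 m/day.
Q = K_eq · A · (Δh/L) = 0.02686 × 1620 × (9.10/28.27) = 14.01 m³/day.

14.0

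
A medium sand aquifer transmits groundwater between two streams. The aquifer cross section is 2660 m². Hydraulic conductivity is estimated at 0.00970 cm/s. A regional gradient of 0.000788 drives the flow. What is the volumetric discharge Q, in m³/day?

17.6

Convert K: 0.00970 cm/s × 864 = 8.381 m/day.
Hydraulic gradient i = 0.000788.
Darcy's law: Q = K · A · i = 8.381 × 2660 × 0.0007880 = 17.57 m³/day.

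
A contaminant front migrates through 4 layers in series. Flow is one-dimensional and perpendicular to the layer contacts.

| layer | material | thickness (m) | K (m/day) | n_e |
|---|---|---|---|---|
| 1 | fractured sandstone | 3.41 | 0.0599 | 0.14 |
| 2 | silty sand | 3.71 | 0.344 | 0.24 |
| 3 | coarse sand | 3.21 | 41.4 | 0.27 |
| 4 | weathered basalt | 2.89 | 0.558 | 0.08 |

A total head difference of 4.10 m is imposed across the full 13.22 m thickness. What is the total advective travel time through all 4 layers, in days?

With flow normal to the layers, continuity requires the same specific discharge q through every layer.
Σ(b_i/K_i) = 3.41/0.0599 + 3.71/0.344 + 3.21/41.4 + 2.89/0.558 = 72.97 d.
q = Δh / Σ(b_i/K_i) = 4.10 / 72.97 = 0.05619 m/day.
In each layer the seepage velocity is v_i = q/n_i, so the layer transit time is t_i = b_i·n_i / q:
  layer 1 (fractured sandstone): t_1 = 3.41 × 0.14 / 0.05619 = 8.497 d
  layer 2 (silty sand): t_2 = 3.71 × 0.24 / 0.05619 = 15.85 d
  layer 3 (coarse sand): t_3 = 3.21 × 0.27 / 0.05619 = 15.43 d
  layer 4 (weathered basalt): t_4 = 2.89 × 0.08 / 0.05619 = 4.115 d
Total t = Σ t_i = 43.88 days.

43.9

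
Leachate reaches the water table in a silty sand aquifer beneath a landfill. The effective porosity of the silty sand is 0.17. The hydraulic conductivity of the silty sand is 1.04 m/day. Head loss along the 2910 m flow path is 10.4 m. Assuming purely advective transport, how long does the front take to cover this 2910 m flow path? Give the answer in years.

364

Hydraulic gradient i = Δh / L = 10.4 / 2910 = 0.003574.
Darcy flux q = K · i = 1.040 × 0.003574 = 0.003717 m/day.
Seepage velocity v = q / n_e = 0.003717 / 0.17 = 0.02186 m/day.
Travel time t = L / v = 2910 / 0.02186 = 1.331e+05 days = 364.4 years.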